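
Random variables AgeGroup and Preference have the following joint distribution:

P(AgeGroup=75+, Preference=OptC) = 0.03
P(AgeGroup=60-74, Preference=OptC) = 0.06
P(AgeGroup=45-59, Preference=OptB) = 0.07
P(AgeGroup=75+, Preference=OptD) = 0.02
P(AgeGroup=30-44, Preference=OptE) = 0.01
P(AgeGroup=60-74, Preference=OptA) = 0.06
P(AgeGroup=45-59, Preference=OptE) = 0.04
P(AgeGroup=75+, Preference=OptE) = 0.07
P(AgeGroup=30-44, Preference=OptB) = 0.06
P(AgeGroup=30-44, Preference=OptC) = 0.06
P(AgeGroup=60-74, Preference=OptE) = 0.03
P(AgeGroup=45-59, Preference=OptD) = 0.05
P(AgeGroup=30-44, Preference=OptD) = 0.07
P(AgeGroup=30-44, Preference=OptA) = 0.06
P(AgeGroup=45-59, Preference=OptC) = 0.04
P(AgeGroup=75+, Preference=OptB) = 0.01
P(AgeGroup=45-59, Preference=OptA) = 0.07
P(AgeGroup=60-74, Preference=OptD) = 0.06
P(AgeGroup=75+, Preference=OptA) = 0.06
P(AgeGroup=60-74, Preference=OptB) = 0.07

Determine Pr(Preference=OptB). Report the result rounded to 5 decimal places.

P(Preference=OptB) = 0.06 + 0.07 + 0.07 + 0.01 = 0.21.

0.21000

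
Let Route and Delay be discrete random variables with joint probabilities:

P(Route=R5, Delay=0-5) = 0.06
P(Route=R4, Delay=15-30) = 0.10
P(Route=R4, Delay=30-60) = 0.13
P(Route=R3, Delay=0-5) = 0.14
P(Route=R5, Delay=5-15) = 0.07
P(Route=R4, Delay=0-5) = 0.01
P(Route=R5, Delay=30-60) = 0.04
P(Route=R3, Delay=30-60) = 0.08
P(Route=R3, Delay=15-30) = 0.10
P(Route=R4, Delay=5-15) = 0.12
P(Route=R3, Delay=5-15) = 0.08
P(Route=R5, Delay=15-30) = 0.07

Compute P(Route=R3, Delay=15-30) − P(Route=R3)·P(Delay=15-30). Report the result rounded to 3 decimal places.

-0.008

P(Route=R3) = 0.14 + 0.08 + 0.10 + 0.08 = 0.40.
P(Delay=15-30) = 0.10 + 0.10 + 0.07 = 0.27.
P(Route=R3, Delay=15-30) − P(Route=R3)P(Delay=15-30) = 0.10 − 0.40×0.27 = -0.008.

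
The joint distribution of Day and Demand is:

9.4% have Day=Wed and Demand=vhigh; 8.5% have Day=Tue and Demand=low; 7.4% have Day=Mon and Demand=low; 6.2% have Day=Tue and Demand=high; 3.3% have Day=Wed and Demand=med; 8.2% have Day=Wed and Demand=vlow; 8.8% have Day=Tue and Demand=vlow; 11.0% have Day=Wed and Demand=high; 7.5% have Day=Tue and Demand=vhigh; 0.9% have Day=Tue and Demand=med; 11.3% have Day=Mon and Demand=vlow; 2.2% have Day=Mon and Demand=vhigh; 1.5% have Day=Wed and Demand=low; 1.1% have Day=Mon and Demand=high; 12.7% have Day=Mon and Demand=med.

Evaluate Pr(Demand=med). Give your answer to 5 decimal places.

P(Demand=med) = 0.127 + 0.009 + 0.033 = 0.169.

0.16900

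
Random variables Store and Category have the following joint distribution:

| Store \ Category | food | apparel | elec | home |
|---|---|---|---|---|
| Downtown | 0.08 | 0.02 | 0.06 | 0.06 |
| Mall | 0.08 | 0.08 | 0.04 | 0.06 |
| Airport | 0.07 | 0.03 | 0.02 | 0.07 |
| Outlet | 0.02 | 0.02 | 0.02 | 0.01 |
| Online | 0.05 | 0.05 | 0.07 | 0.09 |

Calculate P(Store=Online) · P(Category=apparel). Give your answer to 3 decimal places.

0.052

P(Store=Online) = 0.05 + 0.05 + 0.07 + 0.09 = 0.26.
P(Category=apparel) = 0.02 + 0.08 + 0.03 + 0.02 + 0.05 = 0.20.
Product: 0.26 × 0.20 = 0.052.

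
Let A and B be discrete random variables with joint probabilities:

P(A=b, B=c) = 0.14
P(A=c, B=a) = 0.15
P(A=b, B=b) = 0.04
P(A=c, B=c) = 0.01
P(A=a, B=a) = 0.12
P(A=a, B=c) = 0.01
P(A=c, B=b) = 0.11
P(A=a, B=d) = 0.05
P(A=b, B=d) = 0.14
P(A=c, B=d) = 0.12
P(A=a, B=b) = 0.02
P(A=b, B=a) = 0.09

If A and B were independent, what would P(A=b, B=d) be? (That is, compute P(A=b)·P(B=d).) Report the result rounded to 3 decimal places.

0.127

P(A=b) = 0.09 + 0.04 + 0.14 + 0.14 = 0.41.
P(B=d) = 0.05 + 0.14 + 0.12 = 0.31.
Product: 0.41 × 0.31 = 0.127.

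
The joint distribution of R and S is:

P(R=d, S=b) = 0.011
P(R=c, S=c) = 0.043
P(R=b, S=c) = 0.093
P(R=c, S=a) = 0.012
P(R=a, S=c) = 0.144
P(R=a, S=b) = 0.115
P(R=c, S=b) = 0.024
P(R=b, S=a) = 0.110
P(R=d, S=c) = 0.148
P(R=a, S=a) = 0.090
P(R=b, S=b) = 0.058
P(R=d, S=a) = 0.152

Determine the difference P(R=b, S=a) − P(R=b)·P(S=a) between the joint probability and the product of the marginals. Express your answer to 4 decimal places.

0.0150

P(R=b) = 0.110 + 0.058 + 0.093 = 0.261.
P(S=a) = 0.090 + 0.110 + 0.012 + 0.152 = 0.364.
P(R=b, S=a) − P(R=b)P(S=a) = 0.110 − 0.261×0.364 = 0.0150.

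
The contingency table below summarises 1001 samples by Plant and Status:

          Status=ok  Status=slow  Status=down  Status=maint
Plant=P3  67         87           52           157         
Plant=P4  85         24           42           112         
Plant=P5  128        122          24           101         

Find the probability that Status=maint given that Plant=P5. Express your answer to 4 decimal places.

0.2693

Total with Plant=P5: 128 + 122 + 24 + 101 = 375.
P(Status=maint | Plant=P5) = 101/375 = 0.2693.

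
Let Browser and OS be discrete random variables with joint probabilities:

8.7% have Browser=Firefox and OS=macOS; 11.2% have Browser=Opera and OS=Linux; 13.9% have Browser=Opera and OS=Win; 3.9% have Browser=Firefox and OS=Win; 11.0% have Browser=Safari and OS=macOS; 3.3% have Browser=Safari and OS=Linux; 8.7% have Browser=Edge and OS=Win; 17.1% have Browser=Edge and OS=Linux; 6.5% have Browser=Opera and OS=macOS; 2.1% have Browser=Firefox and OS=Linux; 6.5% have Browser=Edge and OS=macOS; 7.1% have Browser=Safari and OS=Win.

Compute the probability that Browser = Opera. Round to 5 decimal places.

0.31600

P(Browser=Opera) = 0.139 + 0.065 + 0.112 = 0.316.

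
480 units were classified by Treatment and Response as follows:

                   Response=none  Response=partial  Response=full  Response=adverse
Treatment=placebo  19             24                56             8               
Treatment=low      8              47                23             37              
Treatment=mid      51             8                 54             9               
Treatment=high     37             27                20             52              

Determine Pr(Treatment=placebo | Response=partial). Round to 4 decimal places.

0.2264

Total with Response=partial: 24 + 47 + 8 + 27 = 106.
P(Treatment=placebo | Response=partial) = 24/106 = 0.2264.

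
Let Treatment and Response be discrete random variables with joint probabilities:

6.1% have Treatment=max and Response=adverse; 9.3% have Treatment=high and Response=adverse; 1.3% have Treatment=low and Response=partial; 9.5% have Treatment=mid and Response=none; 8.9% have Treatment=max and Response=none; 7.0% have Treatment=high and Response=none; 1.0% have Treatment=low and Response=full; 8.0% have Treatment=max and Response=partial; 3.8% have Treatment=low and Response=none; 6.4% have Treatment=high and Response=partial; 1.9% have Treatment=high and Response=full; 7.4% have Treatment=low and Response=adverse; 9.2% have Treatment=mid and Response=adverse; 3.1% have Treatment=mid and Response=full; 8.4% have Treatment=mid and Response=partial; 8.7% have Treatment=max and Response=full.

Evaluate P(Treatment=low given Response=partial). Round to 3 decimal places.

P(Response=partial) = 0.013 + 0.084 + 0.064 + 0.080 = 0.241.
P(Treatment=low | Response=partial) = 0.013/0.241 = 0.054.

0.054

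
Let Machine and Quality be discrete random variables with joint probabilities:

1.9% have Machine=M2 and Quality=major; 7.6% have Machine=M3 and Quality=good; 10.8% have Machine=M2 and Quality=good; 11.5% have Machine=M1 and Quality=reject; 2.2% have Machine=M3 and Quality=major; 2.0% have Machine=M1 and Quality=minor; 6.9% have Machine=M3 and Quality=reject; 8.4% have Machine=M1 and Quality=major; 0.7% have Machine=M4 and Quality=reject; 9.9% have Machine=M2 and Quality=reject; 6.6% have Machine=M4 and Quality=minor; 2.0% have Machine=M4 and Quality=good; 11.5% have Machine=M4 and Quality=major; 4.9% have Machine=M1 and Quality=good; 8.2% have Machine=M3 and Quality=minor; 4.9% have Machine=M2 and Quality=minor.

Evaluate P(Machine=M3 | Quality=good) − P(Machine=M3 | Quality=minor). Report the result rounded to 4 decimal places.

P(Quality=good) = 0.049 + 0.108 + 0.076 + 0.020 = 0.253; P(Machine=M3 | Quality=good) = 0.076/0.253 = 0.30040.
P(Quality=minor) = 0.020 + 0.049 + 0.082 + 0.066 = 0.217; P(Machine=M3 | Quality=minor) = 0.082/0.217 = 0.37788.
Difference = -0.0775.

-0.0775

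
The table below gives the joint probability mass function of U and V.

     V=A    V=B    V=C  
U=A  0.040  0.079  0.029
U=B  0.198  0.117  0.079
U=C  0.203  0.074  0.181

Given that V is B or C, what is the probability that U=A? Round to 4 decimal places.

0.1932

P(V=B) = 0.079 + 0.117 + 0.074 = 0.270.
P(V=C) = 0.029 + 0.079 + 0.181 = 0.289.
P(V ∈ {B, C}) = 0.270 + 0.289 = 0.559; P(U=A, V ∈ {B, C}) = 0.079 + 0.029 = 0.108.
P(U=A | V ∈ {B, C}) = 0.108/0.559 = 0.1932.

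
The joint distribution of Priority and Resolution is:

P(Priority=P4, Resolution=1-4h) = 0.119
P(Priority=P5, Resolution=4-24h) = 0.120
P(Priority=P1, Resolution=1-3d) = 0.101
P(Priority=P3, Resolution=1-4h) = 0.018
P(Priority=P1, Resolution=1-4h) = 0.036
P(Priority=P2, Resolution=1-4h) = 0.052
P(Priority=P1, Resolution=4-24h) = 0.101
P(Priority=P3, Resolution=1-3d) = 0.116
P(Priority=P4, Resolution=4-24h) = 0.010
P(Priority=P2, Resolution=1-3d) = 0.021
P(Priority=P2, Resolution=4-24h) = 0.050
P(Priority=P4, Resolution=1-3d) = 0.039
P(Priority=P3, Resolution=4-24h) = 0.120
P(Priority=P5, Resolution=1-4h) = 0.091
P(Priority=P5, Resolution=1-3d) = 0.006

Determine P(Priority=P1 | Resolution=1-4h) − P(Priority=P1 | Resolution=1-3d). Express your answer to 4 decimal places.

-0.2430

P(Resolution=1-4h) = 0.036 + 0.052 + 0.018 + 0.119 + 0.091 = 0.316; P(Priority=P1 | Resolution=1-4h) = 0.036/0.316 = 0.11392.
P(Resolution=1-3d) = 0.101 + 0.021 + 0.116 + 0.039 + 0.006 = 0.283; P(Priority=P1 | Resolution=1-3d) = 0.101/0.283 = 0.35689.
Difference = -0.2430.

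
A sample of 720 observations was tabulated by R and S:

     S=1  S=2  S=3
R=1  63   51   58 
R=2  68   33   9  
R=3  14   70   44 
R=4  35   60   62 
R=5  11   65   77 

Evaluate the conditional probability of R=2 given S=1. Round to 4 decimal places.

0.3560

Total with S=1: 63 + 68 + 14 + 35 + 11 = 191.
P(R=2 | S=1) = 68/191 = 0.3560.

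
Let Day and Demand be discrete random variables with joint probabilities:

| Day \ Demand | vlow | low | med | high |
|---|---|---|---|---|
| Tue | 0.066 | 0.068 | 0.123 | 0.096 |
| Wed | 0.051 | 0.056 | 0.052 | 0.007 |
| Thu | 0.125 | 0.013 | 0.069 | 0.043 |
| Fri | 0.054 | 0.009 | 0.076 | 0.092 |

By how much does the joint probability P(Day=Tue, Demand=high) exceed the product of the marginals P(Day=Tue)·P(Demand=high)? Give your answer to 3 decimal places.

0.012

P(Day=Tue) = 0.066 + 0.068 + 0.123 + 0.096 = 0.353.
P(Demand=high) = 0.096 + 0.007 + 0.043 + 0.092 = 0.238.
P(Day=Tue, Demand=high) − P(Day=Tue)P(Demand=high) = 0.096 − 0.353×0.238 = 0.012.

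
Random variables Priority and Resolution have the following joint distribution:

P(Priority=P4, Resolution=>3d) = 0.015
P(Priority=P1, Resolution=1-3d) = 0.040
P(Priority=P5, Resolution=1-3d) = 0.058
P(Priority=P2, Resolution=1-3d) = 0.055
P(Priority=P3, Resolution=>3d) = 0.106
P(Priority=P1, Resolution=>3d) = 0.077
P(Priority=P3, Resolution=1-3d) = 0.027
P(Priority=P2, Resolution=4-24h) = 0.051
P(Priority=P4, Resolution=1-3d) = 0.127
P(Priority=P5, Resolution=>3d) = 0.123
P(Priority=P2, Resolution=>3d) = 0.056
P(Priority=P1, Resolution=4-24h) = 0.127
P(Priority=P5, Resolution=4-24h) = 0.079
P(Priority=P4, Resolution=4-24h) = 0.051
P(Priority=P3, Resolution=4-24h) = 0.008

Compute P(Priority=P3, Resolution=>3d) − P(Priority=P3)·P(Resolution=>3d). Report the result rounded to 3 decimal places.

0.053

P(Priority=P3) = 0.008 + 0.027 + 0.106 = 0.141.
P(Resolution=>3d) = 0.077 + 0.056 + 0.106 + 0.015 + 0.123 = 0.377.
P(Priority=P3, Resolution=>3d) − P(Priority=P3)P(Resolution=>3d) = 0.106 − 0.141×0.377 = 0.053.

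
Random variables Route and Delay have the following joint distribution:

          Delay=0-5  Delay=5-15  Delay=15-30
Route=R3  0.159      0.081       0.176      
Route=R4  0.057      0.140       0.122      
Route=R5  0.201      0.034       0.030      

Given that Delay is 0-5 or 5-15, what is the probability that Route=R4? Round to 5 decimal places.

P(Delay=0-5) = 0.159 + 0.057 + 0.201 = 0.417.
P(Delay=5-15) = 0.081 + 0.140 + 0.034 = 0.255.
P(Delay ∈ {0-5, 5-15}) = 0.417 + 0.255 = 0.672; P(Route=R4, Delay ∈ {0-5, 5-15}) = 0.057 + 0.140 = 0.197.
P(Route=R4 | Delay ∈ {0-5, 5-15}) = 0.197/0.672 = 0.29315.

0.29315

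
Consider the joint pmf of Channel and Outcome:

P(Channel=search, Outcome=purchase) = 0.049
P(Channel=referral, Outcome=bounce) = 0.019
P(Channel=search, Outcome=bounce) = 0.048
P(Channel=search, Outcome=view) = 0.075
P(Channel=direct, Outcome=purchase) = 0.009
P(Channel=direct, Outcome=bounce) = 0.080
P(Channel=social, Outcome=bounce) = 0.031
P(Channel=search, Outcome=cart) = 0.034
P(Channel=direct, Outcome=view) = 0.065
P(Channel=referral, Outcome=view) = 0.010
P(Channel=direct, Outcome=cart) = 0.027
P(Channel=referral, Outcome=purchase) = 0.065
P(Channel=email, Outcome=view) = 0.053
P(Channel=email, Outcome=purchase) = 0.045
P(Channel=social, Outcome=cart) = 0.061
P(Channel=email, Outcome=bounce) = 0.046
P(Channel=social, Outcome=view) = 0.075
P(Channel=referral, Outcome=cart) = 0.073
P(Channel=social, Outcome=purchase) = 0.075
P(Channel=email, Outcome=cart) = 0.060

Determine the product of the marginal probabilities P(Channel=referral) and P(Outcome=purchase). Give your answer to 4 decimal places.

0.0406

P(Channel=referral) = 0.019 + 0.010 + 0.073 + 0.065 = 0.167.
P(Outcome=purchase) = 0.045 + 0.049 + 0.075 + 0.009 + 0.065 = 0.243.
Product: 0.167 × 0.243 = 0.0406.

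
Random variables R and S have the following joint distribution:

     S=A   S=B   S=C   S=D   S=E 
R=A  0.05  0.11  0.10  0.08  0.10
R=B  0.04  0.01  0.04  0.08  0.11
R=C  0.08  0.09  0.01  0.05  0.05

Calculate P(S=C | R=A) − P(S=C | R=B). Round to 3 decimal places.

P(R=A) = 0.05 + 0.11 + 0.10 + 0.08 + 0.10 = 0.44; P(S=C | R=A) = 0.10/0.44 = 0.2273.
P(R=B) = 0.04 + 0.01 + 0.04 + 0.08 + 0.11 = 0.28; P(S=C | R=B) = 0.04/0.28 = 0.1429.
Difference = 0.084.

0.084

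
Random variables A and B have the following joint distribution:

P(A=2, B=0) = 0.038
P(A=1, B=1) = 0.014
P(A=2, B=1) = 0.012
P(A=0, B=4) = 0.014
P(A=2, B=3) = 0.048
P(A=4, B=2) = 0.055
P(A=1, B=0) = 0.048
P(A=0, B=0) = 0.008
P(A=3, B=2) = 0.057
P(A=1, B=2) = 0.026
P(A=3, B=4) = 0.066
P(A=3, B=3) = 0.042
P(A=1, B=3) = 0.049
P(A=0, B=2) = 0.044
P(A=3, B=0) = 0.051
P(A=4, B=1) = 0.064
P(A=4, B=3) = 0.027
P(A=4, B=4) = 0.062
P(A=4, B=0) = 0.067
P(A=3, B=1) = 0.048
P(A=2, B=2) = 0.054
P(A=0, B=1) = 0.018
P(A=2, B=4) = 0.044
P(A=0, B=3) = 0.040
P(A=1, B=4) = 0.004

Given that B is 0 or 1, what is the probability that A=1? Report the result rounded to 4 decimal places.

0.1685

P(B=0) = 0.008 + 0.048 + 0.038 + 0.051 + 0.067 = 0.212.
P(B=1) = 0.018 + 0.014 + 0.012 + 0.048 + 0.064 = 0.156.
P(B ∈ {0, 1}) = 0.212 + 0.156 = 0.368; P(A=1, B ∈ {0, 1}) = 0.048 + 0.014 = 0.062.
P(A=1 | B ∈ {0, 1}) = 0.062/0.368 = 0.1685.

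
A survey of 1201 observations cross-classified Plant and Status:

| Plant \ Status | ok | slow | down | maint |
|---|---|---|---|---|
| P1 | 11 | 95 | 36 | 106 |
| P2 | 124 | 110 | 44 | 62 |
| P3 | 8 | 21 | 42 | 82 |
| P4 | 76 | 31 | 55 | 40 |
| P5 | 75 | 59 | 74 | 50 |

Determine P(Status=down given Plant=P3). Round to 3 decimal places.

0.275

Total with Plant=P3: 8 + 21 + 42 + 82 = 153.
P(Status=down | Plant=P3) = 42/153 = 0.275.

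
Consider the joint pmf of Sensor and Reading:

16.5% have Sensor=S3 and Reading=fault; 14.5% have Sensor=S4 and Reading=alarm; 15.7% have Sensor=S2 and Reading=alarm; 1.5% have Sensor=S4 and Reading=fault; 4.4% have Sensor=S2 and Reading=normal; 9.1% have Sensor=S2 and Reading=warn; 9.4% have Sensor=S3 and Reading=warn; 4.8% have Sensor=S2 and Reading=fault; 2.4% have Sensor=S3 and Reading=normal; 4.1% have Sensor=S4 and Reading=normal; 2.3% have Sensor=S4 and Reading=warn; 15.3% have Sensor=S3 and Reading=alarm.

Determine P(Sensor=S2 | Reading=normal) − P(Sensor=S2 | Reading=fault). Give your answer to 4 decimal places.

0.1931

P(Reading=normal) = 0.044 + 0.024 + 0.041 = 0.109; P(Sensor=S2 | Reading=normal) = 0.044/0.109 = 0.40367.
P(Reading=fault) = 0.048 + 0.165 + 0.015 = 0.228; P(Sensor=S2 | Reading=fault) = 0.048/0.228 = 0.21053.
Difference = 0.1931.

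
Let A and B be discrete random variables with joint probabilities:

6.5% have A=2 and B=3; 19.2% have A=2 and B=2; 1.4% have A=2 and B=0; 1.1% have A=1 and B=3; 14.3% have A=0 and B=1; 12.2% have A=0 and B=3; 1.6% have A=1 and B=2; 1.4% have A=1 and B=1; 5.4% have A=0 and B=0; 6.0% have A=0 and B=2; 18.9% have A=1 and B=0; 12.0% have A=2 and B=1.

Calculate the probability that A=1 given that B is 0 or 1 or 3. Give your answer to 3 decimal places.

P(B=0) = 0.054 + 0.189 + 0.014 = 0.257.
P(B=1) = 0.143 + 0.014 + 0.120 = 0.277.
P(B=3) = 0.122 + 0.011 + 0.065 = 0.198.
P(B ∈ {0, 1, 3}) = 0.257 + 0.277 + 0.198 = 0.732; P(A=1, B ∈ {0, 1, 3}) = 0.189 + 0.014 + 0.011 = 0.214.
P(A=1 | B ∈ {0, 1, 3}) = 0.214/0.732 = 0.292.

0.292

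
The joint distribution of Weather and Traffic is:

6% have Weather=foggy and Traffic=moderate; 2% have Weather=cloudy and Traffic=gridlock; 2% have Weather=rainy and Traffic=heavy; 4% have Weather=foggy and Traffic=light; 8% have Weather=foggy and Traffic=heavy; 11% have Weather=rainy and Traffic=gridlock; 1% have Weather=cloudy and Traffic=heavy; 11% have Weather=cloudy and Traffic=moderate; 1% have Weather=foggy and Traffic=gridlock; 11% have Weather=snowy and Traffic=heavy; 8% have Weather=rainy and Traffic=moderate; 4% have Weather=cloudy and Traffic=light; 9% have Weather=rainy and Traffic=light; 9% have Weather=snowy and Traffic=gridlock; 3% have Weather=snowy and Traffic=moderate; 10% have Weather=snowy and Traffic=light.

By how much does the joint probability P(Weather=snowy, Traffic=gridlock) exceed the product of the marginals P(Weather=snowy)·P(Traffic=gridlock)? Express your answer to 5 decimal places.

P(Weather=snowy) = 0.10 + 0.03 + 0.11 + 0.09 = 0.33.
P(Traffic=gridlock) = 0.02 + 0.11 + 0.09 + 0.01 = 0.23.
P(Weather=snowy, Traffic=gridlock) − P(Weather=snowy)P(Traffic=gridlock) = 0.09 − 0.33×0.23 = 0.01410.

0.01410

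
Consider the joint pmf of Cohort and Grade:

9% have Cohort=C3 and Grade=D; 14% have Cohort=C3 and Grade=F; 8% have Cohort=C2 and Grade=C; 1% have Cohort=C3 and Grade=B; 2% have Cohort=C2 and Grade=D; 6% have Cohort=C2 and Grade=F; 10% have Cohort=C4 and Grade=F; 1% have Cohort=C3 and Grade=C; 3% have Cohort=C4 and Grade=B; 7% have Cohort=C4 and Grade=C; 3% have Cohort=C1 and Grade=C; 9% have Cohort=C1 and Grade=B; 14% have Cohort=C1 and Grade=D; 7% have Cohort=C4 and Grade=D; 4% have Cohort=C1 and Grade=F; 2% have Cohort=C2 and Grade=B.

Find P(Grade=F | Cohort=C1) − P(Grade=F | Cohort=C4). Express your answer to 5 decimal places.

-0.23704

P(Cohort=C1) = 0.09 + 0.03 + 0.14 + 0.04 = 0.30; P(Grade=F | Cohort=C1) = 0.04/0.30 = 0.133333.
P(Cohort=C4) = 0.03 + 0.07 + 0.07 + 0.10 = 0.27; P(Grade=F | Cohort=C4) = 0.10/0.27 = 0.370370.
Difference = -0.23704.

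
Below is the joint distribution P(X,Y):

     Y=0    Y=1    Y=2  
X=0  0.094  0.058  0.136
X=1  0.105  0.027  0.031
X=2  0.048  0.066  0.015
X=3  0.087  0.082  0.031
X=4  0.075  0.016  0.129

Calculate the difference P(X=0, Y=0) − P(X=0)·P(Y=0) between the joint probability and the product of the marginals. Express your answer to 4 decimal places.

-0.0238

P(X=0) = 0.094 + 0.058 + 0.136 = 0.288.
P(Y=0) = 0.094 + 0.105 + 0.048 + 0.087 + 0.075 = 0.409.
P(X=0, Y=0) − P(X=0)P(Y=0) = 0.094 − 0.288×0.409 = -0.0238.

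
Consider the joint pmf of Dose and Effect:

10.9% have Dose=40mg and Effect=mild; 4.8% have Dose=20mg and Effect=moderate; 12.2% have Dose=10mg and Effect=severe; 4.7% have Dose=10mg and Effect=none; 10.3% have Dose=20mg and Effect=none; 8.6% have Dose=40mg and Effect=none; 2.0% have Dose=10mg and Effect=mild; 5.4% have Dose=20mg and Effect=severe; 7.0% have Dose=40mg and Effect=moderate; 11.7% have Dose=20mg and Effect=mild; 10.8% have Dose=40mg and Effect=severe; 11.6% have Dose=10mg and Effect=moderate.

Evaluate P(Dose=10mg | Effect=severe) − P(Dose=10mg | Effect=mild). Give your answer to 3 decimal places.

P(Effect=severe) = 0.122 + 0.054 + 0.108 = 0.284; P(Dose=10mg | Effect=severe) = 0.122/0.284 = 0.4296.
P(Effect=mild) = 0.020 + 0.117 + 0.109 = 0.246; P(Dose=10mg | Effect=mild) = 0.020/0.246 = 0.0813.
Difference = 0.348.

0.348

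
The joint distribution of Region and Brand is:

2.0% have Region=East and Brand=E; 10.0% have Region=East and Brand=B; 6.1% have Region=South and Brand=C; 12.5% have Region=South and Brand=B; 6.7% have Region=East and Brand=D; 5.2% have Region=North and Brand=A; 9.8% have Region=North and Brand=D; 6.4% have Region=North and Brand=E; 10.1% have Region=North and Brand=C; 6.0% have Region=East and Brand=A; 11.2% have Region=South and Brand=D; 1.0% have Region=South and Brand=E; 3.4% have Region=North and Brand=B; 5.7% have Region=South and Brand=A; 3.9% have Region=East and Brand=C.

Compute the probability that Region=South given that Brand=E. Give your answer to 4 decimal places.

P(Brand=E) = 0.064 + 0.010 + 0.020 = 0.094.
P(Region=South | Brand=E) = 0.010/0.094 = 0.1064.

0.1064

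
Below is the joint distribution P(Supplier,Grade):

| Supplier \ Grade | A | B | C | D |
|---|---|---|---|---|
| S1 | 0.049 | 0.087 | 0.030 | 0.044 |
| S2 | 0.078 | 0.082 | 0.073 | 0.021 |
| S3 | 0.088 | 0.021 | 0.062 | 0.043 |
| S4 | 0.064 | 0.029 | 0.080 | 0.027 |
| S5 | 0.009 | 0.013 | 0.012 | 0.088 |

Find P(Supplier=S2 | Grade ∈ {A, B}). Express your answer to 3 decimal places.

P(Grade=A) = 0.049 + 0.078 + 0.088 + 0.064 + 0.009 = 0.288.
P(Grade=B) = 0.087 + 0.082 + 0.021 + 0.029 + 0.013 = 0.232.
P(Grade ∈ {A, B}) = 0.288 + 0.232 = 0.520; P(Supplier=S2, Grade ∈ {A, B}) = 0.078 + 0.082 = 0.160.
P(Supplier=S2 | Grade ∈ {A, B}) = 0.160/0.520 = 0.308.

0.308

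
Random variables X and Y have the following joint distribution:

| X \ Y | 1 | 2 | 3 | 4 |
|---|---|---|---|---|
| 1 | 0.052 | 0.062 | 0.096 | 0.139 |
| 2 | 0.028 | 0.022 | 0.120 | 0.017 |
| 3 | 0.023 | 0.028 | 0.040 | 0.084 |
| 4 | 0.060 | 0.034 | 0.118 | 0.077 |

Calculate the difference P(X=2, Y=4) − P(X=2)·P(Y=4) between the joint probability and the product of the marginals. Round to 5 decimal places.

-0.04228

P(X=2) = 0.028 + 0.022 + 0.120 + 0.017 = 0.187.
P(Y=4) = 0.139 + 0.017 + 0.084 + 0.077 = 0.317.
P(X=2, Y=4) − P(X=2)P(Y=4) = 0.017 − 0.187×0.317 = -0.04228.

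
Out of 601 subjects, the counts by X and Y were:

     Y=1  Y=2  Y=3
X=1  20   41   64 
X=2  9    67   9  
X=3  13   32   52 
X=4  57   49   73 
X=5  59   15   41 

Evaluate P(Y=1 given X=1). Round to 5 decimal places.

0.16000

Total with X=1: 20 + 41 + 64 = 125.
P(Y=1 | X=1) = 20/125 = 0.16000.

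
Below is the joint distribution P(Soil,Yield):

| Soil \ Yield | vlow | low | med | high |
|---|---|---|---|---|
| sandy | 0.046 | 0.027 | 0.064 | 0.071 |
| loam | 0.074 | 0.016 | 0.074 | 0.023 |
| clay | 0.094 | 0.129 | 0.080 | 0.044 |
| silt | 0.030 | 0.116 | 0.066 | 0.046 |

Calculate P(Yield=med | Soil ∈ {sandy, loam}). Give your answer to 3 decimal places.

0.349

P(Soil=sandy) = 0.046 + 0.027 + 0.064 + 0.071 = 0.208.
P(Soil=loam) = 0.074 + 0.016 + 0.074 + 0.023 = 0.187.
P(Soil ∈ {sandy, loam}) = 0.208 + 0.187 = 0.395; P(Yield=med, Soil ∈ {sandy, loam}) = 0.064 + 0.074 = 0.138.
P(Yield=med | Soil ∈ {sandy, loam}) = 0.138/0.395 = 0.349.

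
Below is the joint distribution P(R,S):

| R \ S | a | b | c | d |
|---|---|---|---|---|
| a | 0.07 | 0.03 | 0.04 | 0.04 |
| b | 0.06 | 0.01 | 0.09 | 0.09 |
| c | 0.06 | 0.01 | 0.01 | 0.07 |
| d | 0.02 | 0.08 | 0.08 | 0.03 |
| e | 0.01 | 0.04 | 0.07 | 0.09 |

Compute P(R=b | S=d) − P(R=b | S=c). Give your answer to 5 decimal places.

-0.02909

P(S=d) = 0.04 + 0.09 + 0.07 + 0.03 + 0.09 = 0.32; P(R=b | S=d) = 0.09/0.32 = 0.281250.
P(S=c) = 0.04 + 0.09 + 0.01 + 0.08 + 0.07 = 0.29; P(R=b | S=c) = 0.09/0.29 = 0.310345.
Difference = -0.02909.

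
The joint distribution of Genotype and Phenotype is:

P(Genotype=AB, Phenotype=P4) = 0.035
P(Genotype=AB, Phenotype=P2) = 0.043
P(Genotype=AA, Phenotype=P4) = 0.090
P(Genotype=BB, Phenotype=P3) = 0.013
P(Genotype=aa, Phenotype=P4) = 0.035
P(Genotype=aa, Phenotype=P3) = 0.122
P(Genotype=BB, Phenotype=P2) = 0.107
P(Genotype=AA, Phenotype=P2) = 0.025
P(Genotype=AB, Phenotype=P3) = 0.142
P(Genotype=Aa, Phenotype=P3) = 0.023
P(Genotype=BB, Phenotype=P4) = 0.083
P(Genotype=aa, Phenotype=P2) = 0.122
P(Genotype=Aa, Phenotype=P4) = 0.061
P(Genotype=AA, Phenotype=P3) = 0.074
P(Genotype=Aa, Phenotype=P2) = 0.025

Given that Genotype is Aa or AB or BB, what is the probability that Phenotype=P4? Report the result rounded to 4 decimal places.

P(Genotype=Aa) = 0.025 + 0.023 + 0.061 = 0.109.
P(Genotype=AB) = 0.043 + 0.142 + 0.035 = 0.220.
P(Genotype=BB) = 0.107 + 0.013 + 0.083 = 0.203.
P(Genotype ∈ {Aa, AB, BB}) = 0.109 + 0.220 + 0.203 = 0.532; P(Phenotype=P4, Genotype ∈ {Aa, AB, BB}) = 0.061 + 0.035 + 0.083 = 0.179.
P(Phenotype=P4 | Genotype ∈ {Aa, AB, BB}) = 0.179/0.532 = 0.3365.

0.3365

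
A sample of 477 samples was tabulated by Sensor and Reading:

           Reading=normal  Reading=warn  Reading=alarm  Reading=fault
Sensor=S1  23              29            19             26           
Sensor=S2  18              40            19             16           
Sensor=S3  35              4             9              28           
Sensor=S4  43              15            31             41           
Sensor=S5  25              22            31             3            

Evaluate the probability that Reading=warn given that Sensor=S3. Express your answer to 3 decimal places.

0.053

Total with Sensor=S3: 35 + 4 + 9 + 28 = 76.
P(Reading=warn | Sensor=S3) = 4/76 = 0.053.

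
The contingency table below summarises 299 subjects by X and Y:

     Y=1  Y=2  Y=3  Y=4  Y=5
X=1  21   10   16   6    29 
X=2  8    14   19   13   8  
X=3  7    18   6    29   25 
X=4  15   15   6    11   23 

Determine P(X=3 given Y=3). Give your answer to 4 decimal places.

0.1277

Total with Y=3: 16 + 19 + 6 + 6 = 47.
P(X=3 | Y=3) = 6/47 = 0.1277.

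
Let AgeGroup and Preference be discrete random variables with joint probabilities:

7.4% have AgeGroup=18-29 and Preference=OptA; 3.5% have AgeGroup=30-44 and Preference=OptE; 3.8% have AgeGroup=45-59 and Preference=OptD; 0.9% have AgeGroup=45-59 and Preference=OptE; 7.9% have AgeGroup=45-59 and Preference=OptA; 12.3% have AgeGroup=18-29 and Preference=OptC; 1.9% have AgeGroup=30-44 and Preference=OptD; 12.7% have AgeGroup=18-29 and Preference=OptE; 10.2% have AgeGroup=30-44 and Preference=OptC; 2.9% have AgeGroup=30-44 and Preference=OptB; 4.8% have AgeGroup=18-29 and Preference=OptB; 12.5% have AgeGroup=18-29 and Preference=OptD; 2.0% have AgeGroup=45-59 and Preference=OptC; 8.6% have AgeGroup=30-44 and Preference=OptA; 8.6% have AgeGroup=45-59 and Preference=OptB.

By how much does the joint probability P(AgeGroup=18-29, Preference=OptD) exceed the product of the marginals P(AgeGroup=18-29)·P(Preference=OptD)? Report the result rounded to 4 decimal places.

P(AgeGroup=18-29) = 0.074 + 0.048 + 0.123 + 0.125 + 0.127 = 0.497.
P(Preference=OptD) = 0.125 + 0.019 + 0.038 = 0.182.
P(AgeGroup=18-29, Preference=OptD) − P(AgeGroup=18-29)P(Preference=OptD) = 0.125 − 0.497×0.182 = 0.0345.

0.0345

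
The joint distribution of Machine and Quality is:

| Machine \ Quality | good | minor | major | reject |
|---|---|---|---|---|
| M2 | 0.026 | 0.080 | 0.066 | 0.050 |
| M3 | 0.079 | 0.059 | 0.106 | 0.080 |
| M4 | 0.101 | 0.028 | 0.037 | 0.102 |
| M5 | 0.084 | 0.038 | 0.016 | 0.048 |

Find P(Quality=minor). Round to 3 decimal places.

P(Quality=minor) = 0.080 + 0.059 + 0.028 + 0.038 = 0.205.

0.205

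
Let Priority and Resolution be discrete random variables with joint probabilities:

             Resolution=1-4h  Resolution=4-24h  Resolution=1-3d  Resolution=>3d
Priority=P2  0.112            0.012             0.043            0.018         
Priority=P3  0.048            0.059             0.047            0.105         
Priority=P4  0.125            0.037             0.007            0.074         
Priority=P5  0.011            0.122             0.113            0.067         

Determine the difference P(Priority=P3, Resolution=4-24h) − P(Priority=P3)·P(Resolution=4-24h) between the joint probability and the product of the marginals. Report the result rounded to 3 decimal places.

-0.001

P(Priority=P3) = 0.048 + 0.059 + 0.047 + 0.105 = 0.259.
P(Resolution=4-24h) = 0.012 + 0.059 + 0.037 + 0.122 = 0.230.
P(Priority=P3, Resolution=4-24h) − P(Priority=P3)P(Resolution=4-24h) = 0.059 − 0.259×0.230 = -0.001.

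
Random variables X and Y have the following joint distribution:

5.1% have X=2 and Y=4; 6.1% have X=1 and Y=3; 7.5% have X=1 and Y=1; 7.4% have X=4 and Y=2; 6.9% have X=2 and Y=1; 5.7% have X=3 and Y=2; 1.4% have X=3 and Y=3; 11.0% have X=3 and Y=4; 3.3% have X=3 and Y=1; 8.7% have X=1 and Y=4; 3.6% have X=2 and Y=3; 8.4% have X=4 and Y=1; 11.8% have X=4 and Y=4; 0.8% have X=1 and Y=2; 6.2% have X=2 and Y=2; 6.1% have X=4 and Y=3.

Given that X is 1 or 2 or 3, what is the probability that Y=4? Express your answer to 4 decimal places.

P(X=1) = 0.075 + 0.008 + 0.061 + 0.087 = 0.231.
P(X=2) = 0.069 + 0.062 + 0.036 + 0.051 = 0.218.
P(X=3) = 0.033 + 0.057 + 0.014 + 0.110 = 0.214.
P(X ∈ {1, 2, 3}) = 0.231 + 0.218 + 0.214 = 0.663; P(Y=4, X ∈ {1, 2, 3}) = 0.087 + 0.051 + 0.110 = 0.248.
P(Y=4 | X ∈ {1, 2, 3}) = 0.248/0.663 = 0.3741.

0.3741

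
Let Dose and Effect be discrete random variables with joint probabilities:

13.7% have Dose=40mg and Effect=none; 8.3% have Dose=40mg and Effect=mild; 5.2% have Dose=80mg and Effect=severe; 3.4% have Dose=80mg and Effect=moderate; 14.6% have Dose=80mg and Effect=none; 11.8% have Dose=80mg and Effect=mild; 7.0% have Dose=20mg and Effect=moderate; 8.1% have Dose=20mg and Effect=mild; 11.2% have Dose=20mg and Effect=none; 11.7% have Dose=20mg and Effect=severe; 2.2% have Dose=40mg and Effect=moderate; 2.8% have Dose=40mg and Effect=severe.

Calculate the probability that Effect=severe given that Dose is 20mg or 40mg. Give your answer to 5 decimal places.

P(Dose=20mg) = 0.112 + 0.081 + 0.070 + 0.117 = 0.380.
P(Dose=40mg) = 0.137 + 0.083 + 0.022 + 0.028 = 0.270.
P(Dose ∈ {20mg, 40mg}) = 0.380 + 0.270 = 0.650; P(Effect=severe, Dose ∈ {20mg, 40mg}) = 0.117 + 0.028 = 0.145.
P(Effect=severe | Dose ∈ {20mg, 40mg}) = 0.145/0.650 = 0.22308.

0.22308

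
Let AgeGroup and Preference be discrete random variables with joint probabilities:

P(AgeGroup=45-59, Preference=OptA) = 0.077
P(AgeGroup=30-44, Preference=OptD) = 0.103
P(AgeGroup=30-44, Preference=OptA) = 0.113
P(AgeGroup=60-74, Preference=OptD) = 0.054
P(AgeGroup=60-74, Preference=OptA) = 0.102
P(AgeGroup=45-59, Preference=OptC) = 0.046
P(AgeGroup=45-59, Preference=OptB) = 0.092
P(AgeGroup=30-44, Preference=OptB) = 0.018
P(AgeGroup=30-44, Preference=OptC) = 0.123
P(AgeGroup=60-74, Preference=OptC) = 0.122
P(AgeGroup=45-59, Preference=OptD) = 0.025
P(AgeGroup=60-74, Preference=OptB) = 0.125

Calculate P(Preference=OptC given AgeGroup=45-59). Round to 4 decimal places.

0.1917

P(AgeGroup=45-59) = 0.077 + 0.092 + 0.046 + 0.025 = 0.240.
P(Preference=OptC | AgeGroup=45-59) = 0.046/0.240 = 0.1917.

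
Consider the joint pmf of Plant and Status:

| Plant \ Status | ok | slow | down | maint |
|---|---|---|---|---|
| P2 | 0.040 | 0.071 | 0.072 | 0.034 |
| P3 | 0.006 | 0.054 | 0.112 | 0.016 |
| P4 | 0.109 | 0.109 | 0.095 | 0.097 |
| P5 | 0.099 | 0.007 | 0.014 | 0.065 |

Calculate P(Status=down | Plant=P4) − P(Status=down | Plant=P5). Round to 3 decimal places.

0.156

P(Plant=P4) = 0.109 + 0.109 + 0.095 + 0.097 = 0.410; P(Status=down | Plant=P4) = 0.095/0.410 = 0.2317.
P(Plant=P5) = 0.099 + 0.007 + 0.014 + 0.065 = 0.185; P(Status=down | Plant=P5) = 0.014/0.185 = 0.0757.
Difference = 0.156.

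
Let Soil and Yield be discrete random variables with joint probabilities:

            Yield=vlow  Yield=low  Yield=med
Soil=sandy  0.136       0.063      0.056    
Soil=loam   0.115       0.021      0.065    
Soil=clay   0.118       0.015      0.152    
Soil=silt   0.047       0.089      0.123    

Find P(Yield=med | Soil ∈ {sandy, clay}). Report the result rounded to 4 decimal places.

P(Soil=sandy) = 0.136 + 0.063 + 0.056 = 0.255.
P(Soil=clay) = 0.118 + 0.015 + 0.152 = 0.285.
P(Soil ∈ {sandy, clay}) = 0.255 + 0.285 = 0.540; P(Yield=med, Soil ∈ {sandy, clay}) = 0.056 + 0.152 = 0.208.
P(Yield=med | Soil ∈ {sandy, clay}) = 0.208/0.540 = 0.3852.

0.3852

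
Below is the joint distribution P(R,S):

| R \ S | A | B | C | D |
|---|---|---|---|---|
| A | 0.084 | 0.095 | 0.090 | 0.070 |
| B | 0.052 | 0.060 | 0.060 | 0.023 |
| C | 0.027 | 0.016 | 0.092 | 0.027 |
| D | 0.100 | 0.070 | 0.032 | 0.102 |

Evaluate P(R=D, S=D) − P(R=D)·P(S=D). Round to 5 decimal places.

0.03451

P(R=D) = 0.100 + 0.070 + 0.032 + 0.102 = 0.304.
P(S=D) = 0.070 + 0.023 + 0.027 + 0.102 = 0.222.
P(R=D, S=D) − P(R=D)P(S=D) = 0.102 − 0.304×0.222 = 0.03451.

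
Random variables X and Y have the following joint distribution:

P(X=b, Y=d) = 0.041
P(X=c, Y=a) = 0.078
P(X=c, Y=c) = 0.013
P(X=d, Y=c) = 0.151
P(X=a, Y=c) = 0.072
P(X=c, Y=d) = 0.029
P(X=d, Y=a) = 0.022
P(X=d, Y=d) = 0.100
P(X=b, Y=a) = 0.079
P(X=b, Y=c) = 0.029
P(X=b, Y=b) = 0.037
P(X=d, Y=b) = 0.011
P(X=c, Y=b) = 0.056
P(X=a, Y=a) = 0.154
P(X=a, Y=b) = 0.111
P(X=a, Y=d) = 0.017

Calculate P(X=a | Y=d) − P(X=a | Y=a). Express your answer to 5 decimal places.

P(Y=d) = 0.017 + 0.041 + 0.029 + 0.100 = 0.187; P(X=a | Y=d) = 0.017/0.187 = 0.090909.
P(Y=a) = 0.154 + 0.079 + 0.078 + 0.022 = 0.333; P(X=a | Y=a) = 0.154/0.333 = 0.462462.
Difference = -0.37155.

-0.37155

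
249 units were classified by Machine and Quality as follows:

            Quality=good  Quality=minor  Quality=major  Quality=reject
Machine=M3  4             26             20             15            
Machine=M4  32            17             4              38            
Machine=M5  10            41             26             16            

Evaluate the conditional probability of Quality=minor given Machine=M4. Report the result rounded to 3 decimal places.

Total with Machine=M4: 32 + 17 + 4 + 38 = 91.
P(Quality=minor | Machine=M4) = 17/91 = 0.187.

0.187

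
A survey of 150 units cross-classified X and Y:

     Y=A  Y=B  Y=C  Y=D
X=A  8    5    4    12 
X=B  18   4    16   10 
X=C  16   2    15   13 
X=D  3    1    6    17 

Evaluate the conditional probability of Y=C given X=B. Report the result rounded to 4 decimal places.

0.3333

Total with X=B: 18 + 4 + 16 + 10 = 48.
P(Y=C | X=B) = 16/48 = 0.3333.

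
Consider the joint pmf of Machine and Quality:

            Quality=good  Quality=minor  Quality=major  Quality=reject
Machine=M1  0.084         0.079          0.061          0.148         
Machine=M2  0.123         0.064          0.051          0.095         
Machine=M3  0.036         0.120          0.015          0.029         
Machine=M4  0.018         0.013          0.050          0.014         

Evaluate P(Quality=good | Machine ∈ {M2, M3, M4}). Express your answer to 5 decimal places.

0.28185

P(Machine=M2) = 0.123 + 0.064 + 0.051 + 0.095 = 0.333.
P(Machine=M3) = 0.036 + 0.120 + 0.015 + 0.029 = 0.200.
P(Machine=M4) = 0.018 + 0.013 + 0.050 + 0.014 = 0.095.
P(Machine ∈ {M2, M3, M4}) = 0.333 + 0.200 + 0.095 = 0.628; P(Quality=good, Machine ∈ {M2, M3, M4}) = 0.123 + 0.036 + 0.018 = 0.177.
P(Quality=good | Machine ∈ {M2, M3, M4}) = 0.177/0.628 = 0.28185.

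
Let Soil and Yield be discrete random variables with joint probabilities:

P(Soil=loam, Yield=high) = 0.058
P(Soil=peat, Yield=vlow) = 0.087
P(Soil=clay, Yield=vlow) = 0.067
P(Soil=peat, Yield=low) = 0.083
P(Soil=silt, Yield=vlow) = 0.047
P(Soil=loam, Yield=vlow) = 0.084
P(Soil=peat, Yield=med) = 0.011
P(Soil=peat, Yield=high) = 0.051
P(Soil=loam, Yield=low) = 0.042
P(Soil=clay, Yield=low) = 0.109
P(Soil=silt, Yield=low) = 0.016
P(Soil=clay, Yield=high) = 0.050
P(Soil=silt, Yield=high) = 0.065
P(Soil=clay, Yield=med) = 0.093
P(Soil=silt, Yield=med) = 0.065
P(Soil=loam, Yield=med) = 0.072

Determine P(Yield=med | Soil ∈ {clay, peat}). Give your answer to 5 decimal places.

0.18875

P(Soil=clay) = 0.067 + 0.109 + 0.093 + 0.050 = 0.319.
P(Soil=peat) = 0.087 + 0.083 + 0.011 + 0.051 = 0.232.
P(Soil ∈ {clay, peat}) = 0.319 + 0.232 = 0.551; P(Yield=med, Soil ∈ {clay, peat}) = 0.093 + 0.011 = 0.104.
P(Yield=med | Soil ∈ {clay, peat}) = 0.104/0.551 = 0.18875.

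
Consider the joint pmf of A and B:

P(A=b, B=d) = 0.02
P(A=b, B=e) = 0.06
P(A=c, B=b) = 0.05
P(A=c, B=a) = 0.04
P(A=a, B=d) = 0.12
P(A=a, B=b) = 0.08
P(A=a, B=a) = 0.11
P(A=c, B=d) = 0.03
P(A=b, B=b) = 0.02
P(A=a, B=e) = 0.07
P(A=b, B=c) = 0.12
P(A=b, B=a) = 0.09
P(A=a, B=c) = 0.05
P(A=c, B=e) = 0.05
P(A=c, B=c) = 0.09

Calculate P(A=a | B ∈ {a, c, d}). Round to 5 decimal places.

P(B=a) = 0.11 + 0.09 + 0.04 = 0.24.
P(B=c) = 0.05 + 0.12 + 0.09 = 0.26.
P(B=d) = 0.12 + 0.02 + 0.03 = 0.17.
P(B ∈ {a, c, d}) = 0.24 + 0.26 + 0.17 = 0.67; P(A=a, B ∈ {a, c, d}) = 0.11 + 0.05 + 0.12 = 0.28.
P(A=a | B ∈ {a, c, d}) = 0.28/0.67 = 0.41791.

0.41791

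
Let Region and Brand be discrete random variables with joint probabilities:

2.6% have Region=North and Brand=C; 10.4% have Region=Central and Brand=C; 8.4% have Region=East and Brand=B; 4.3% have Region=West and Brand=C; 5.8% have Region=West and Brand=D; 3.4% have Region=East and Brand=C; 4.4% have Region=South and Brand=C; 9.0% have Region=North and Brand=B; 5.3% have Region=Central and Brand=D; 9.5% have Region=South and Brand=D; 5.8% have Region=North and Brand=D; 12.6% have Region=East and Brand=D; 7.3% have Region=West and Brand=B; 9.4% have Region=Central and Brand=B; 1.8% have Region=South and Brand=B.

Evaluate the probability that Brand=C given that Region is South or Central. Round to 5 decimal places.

0.36275

P(Region=South) = 0.018 + 0.044 + 0.095 = 0.157.
P(Region=Central) = 0.094 + 0.104 + 0.053 = 0.251.
P(Region ∈ {South, Central}) = 0.157 + 0.251 = 0.408; P(Brand=C, Region ∈ {South, Central}) = 0.044 + 0.104 = 0.148.
P(Brand=C | Region ∈ {South, Central}) = 0.148/0.408 = 0.36275.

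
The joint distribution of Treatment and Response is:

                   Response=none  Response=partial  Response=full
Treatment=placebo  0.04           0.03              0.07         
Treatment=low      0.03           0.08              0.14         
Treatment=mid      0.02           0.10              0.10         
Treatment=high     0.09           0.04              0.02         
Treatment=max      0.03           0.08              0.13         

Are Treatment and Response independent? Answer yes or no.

no

P(Treatment=high) = 0.15 and P(Response=none) = 0.21, so their product is 0.0315, but P(Treatment=high, Response=none) = 0.09. Since these differ, Treatment and Response are not independent.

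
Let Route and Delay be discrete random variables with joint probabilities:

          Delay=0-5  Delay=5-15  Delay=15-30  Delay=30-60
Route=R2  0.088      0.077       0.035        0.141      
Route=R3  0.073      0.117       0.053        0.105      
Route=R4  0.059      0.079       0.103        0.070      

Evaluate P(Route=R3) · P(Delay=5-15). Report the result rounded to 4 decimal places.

P(Route=R3) = 0.073 + 0.117 + 0.053 + 0.105 = 0.348.
P(Delay=5-15) = 0.077 + 0.117 + 0.079 = 0.273.
Product: 0.348 × 0.273 = 0.0950.

0.0950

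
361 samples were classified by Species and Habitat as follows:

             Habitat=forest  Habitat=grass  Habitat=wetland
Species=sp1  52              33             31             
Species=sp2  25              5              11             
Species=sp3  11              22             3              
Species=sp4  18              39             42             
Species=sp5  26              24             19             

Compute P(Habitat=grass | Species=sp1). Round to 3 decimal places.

0.284

Total with Species=sp1: 52 + 33 + 31 = 116.
P(Habitat=grass | Species=sp1) = 33/116 = 0.284.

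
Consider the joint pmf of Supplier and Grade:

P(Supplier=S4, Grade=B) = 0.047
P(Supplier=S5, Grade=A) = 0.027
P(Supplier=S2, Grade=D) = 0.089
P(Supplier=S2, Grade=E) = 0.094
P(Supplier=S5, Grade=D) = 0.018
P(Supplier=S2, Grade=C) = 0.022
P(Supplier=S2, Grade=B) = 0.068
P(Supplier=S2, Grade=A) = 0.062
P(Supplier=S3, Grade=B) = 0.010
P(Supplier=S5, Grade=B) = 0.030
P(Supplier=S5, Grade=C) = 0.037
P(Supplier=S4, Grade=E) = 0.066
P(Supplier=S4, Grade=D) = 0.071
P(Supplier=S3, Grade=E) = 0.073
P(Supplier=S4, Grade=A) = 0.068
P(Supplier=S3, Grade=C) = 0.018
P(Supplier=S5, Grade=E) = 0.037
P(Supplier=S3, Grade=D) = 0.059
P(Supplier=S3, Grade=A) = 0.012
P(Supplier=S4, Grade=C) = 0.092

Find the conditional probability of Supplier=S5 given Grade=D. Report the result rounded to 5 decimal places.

P(Grade=D) = 0.089 + 0.059 + 0.071 + 0.018 = 0.237.
P(Supplier=S5 | Grade=D) = 0.018/0.237 = 0.07595.

0.07595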